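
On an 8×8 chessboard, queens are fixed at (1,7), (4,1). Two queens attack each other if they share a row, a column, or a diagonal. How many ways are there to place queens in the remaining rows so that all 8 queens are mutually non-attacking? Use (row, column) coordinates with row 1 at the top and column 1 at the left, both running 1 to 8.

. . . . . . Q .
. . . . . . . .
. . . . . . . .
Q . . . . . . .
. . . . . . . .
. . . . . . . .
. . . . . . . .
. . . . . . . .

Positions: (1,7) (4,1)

Branch on row 2: col 2 → 1; col 4 → 0; col 5 → 1.
Sum: 1 + 0 + 1 = 2.

2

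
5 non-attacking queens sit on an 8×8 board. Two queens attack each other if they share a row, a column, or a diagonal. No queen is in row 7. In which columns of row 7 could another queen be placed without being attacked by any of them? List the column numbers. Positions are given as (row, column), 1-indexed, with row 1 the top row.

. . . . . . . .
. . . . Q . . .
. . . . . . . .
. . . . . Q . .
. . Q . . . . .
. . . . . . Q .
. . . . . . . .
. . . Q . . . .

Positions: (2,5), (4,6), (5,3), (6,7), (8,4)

(2,5) attacks row 7 at column 5.
(4,6) attacks row 7 at column 6 and diagonals 3.
(5,3) attacks row 7 at column 3 and diagonals 1, 5.
(6,7) attacks row 7 at column 7 and diagonals 6, 8.
(8,4) attacks row 7 at column 4 and diagonals 3, 5.
Attacked columns: {1, 3, 4, 5, 6, 7, 8}. Safe: {2}.

columns 2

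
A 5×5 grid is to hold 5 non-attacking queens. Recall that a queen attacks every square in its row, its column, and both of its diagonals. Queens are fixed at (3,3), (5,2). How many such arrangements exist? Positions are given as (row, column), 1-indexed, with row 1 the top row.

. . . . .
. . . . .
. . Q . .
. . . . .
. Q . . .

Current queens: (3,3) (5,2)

Branch on row 1: col 4 → 1.
Sum: 1 = 1.

1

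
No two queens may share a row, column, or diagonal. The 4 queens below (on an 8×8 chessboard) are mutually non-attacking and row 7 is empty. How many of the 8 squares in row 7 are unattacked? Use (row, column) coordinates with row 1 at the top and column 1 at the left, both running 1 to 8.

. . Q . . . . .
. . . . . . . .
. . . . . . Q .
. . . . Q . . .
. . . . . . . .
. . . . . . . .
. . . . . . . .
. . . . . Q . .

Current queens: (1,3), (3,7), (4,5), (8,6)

2

(1,3) attacks row 7 at column 3.
(3,7) attacks row 7 at column 7 and diagonals 3.
(4,5) attacks row 7 at column 5 and diagonals 2, 8.
(8,6) attacks row 7 at column 6 and diagonals 5, 7.
Attacked columns: {2, 3, 5, 6, 7, 8}. Safe: {1, 4}.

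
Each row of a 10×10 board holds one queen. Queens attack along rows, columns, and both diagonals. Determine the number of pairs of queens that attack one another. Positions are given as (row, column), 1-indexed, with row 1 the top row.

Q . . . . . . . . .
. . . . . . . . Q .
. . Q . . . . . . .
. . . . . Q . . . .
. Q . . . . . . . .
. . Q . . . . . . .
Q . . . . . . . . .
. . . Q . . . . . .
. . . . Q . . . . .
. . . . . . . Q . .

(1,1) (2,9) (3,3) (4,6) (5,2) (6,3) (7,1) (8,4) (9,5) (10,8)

5

Same column: (1,1)–(7,1) (column 1); (3,3)–(6,3) (column 3).
Same diagonal: (1,1)–(3,3) (|1−3| = |1−3| = 2); (5,2)–(6,3) (|5−6| = |2−3| = 1); (8,4)–(9,5) (|8−9| = |4−5| = 1).
Total attacking pairs: 5.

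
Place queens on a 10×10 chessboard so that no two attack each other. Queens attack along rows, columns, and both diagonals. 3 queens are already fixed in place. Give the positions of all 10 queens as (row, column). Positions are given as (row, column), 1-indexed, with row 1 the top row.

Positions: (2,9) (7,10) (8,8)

Row 1: attacked by (2,9)→{8,9,10}; (7,10)→{4,10}; (8,8)→{1,8}. Safe: 2, 3, 5, 6, 7. Place at column 7.
Row 3: attacked by (1,7)→{5,7,9}; (2,9)→{8,9,10}; (7,10)→{6,10}; (8,8)→{3,8}. Safe: 1, 2, 4. Place at column 2.
Row 4: attacked by (1,7)→{4,7,10}; (2,9)→{7,9}; (3,2)→{1,2,3}; (7,10)→{7,10}; (8,8)→{4,8}. Safe: 5, 6. Place at column 5.
Row 5: attacked by (1,7)→{3,7}; (2,9)→{6,9}; (3,2)→{2,4}; (4,5)→{4,5,6}; (7,10)→{8,10}; (8,8)→{5,8}. Safe: 1. Place at column 1.
Row 6: attacked by (1,7)→{2,7}; (2,9)→{5,9}; (3,2)→{2,5}; (4,5)→{3,5,7}; (5,1)→{1,2}; (7,10)→{9,10}; (8,8)→{6,8,10}. Safe: 4. Place at column 4.
Row 9: attacked by (1,7)→{7}; (2,9)→{2,9}; (3,2)→{2,8}; (4,5)→{5,10}; (5,1)→{1,5}; (6,4)→{1,4,7}; (7,10)→{8,10}; (8,8)→{7,8,9}. Safe: 3, 6. Place at column 6.
Row 10: attacked by (1,7)→{7}; (2,9)→{1,9}; (3,2)→{2,9}; (4,5)→{5}; (5,1)→{1,6}; (6,4)→{4,8}; (7,10)→{7,10}; (8,8)→{6,8,10}; (9,6)→{5,6,7}. Safe: 3. Place at column 3.
Columns [7, 9, 2, 5, 1, 4, 10, 8, 6, 3], r−c [-6, -7, 1, -1, 4, 2, -3, 0, 3, 7], r+c [8, 11, 5, 9, 6, 10, 17, 16, 15, 13] are all distinct, so no two queens attack.

(1,7) (2,9) (3,2) (4,5) (5,1) (6,4) (7,10) (8,8) (9,6) (10,3)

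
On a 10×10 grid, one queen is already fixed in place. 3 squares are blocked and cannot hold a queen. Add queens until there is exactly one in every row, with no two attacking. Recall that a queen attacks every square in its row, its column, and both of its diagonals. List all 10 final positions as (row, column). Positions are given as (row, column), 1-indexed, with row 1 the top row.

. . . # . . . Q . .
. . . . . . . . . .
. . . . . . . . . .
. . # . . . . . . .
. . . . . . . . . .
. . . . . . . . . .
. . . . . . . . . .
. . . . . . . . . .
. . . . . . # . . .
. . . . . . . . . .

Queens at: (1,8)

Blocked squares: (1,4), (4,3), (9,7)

(1,8) (2,4) (3,2) (4,7) (5,10) (6,6) (7,1) (8,9) (9,5) (10,3)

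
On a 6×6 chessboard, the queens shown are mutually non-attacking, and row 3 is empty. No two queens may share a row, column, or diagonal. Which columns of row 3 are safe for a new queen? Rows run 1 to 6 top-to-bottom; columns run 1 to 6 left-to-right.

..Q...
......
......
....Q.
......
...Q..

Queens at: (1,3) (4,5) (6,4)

columns 2

(1,3) attacks row 3 at column 3 and diagonals 1, 5.
(4,5) attacks row 3 at column 5 and diagonals 4, 6.
(6,4) attacks row 3 at column 4 and diagonals 1.
Attacked columns: {1, 3, 4, 5, 6}. Safe: {2}.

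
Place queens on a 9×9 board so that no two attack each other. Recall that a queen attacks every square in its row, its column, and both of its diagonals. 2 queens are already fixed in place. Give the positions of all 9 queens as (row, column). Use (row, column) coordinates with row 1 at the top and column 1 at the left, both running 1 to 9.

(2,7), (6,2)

Row 1: attacked by (2,7)→{6,7,8}; (6,2)→{2,7}. Safe: 1, 3, 4, 5, 9. Place at column 4.
Row 3: attacked by (1,4)→{2,4,6}; (2,7)→{6,7,8}; (6,2)→{2,5}. Safe: 1, 3, 9. Place at column 1.
Row 4: attacked by (1,4)→{1,4,7}; (2,7)→{5,7,9}; (3,1)→{1,2}; (6,2)→{2,4}. Safe: 3, 6, 8. Place at column 6.
Row 5: attacked by (1,4)→{4,8}; (2,7)→{4,7}; (3,1)→{1,3}; (4,6)→{5,6,7}; (6,2)→{1,2,3}. Safe: 9. Place at column 9.
Row 7: attacked by (1,4)→{4}; (2,7)→{2,7}; (3,1)→{1,5}; (4,6)→{3,6,9}; (5,9)→{7,9}; (6,2)→{1,2,3}. Safe: 8. Place at column 8.
Row 8: attacked by (1,4)→{4}; (2,7)→{1,7}; (3,1)→{1,6}; (4,6)→{2,6}; (5,9)→{6,9}; (6,2)→{2,4}; (7,8)→{7,8,9}. Safe: 3, 5. Place at column 5.
Row 9: attacked by (1,4)→{4}; (2,7)→{7}; (3,1)→{1,7}; (4,6)→{1,6}; (5,9)→{5,9}; (6,2)→{2,5}; (7,8)→{6,8}; (8,5)→{4,5,6}. Safe: 3. Place at column 3.
Columns [4, 7, 1, 6, 9, 2, 8, 5, 3], r−c [-3, -5, 2, -2, -4, 4, -1, 3, 6], r+c [5, 9, 4, 10, 14, 8, 15, 13, 12] are all distinct, so no two queens attack.

(1,4) (2,7) (3,1) (4,6) (5,9) (6,2) (7,8) (8,5) (9,3)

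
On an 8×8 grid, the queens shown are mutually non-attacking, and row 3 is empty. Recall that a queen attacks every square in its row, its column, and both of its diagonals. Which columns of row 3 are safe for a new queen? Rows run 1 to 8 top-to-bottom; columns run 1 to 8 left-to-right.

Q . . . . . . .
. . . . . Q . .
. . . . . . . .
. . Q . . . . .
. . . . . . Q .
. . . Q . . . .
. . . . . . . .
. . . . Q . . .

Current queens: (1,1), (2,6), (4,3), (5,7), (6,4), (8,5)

columns 8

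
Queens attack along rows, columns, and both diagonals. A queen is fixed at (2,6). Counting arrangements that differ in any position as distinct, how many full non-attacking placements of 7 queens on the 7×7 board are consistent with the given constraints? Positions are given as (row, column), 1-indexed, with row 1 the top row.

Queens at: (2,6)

Branch on row 1: col 1 → 1; col 2 → 1; col 3 → 1; col 4 → 1.
Sum: 1 + 1 + 1 + 1 = 4.

4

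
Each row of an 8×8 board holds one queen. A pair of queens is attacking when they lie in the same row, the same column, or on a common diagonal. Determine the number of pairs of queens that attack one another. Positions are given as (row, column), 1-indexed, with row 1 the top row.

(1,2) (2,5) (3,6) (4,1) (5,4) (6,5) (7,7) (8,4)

Same column: (2,5)–(6,5) (column 5); (5,4)–(8,4) (column 4).
Same diagonal: (2,5)–(3,6) (|2−3| = |5−6| = 1); (3,6)–(5,4) (|3−5| = |6−4| = 2); (5,4)–(6,5) (|5−6| = |4−5| = 1).
Total attacking pairs: 5.

5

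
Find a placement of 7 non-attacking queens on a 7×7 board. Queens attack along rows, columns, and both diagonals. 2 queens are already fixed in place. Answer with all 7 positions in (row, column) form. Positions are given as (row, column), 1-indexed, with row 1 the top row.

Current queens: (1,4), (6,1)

Row 2: attacked by (1,4)→{3,4,5}; (6,1)→{1,5}. Safe: 2, 6, 7. Place at column 7.
Row 3: attacked by (1,4)→{2,4,6}; (2,7)→{6,7}; (6,1)→{1,4}. Safe: 3, 5. Place at column 5.
Row 4: attacked by (1,4)→{1,4,7}; (2,7)→{5,7}; (3,5)→{4,5,6}; (6,1)→{1,3}. Safe: 2. Place at column 2.
Row 5: attacked by (1,4)→{4}; (2,7)→{4,7}; (3,5)→{3,5,7}; (4,2)→{1,2,3}; (6,1)→{1,2}. Safe: 6. Place at column 6.
Row 7: attacked by (1,4)→{4}; (2,7)→{2,7}; (3,5)→{1,5}; (4,2)→{2,5}; (5,6)→{4,6}; (6,1)→{1,2}. Safe: 3. Place at column 3.
Columns [4, 7, 5, 2, 6, 1, 3], r−c [-3, -5, -2, 2, -1, 5, 4], r+c [5, 9, 8, 6, 11, 7, 10] are all distinct, so no two queens attack.

(1,4) (2,7) (3,5) (4,2) (5,6) (6,1) (7,3)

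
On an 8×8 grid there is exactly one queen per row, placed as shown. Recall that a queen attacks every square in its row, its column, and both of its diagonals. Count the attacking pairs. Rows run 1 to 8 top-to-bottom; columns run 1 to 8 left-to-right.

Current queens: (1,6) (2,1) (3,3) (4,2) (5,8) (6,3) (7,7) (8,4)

Same column: (3,3)–(6,3) (column 3).
Same diagonal: (3,3)–(4,2) (|3−4| = |3−2| = 1); (3,3)–(7,7) (|3−7| = |3−7| = 4).
Total attacking pairs: 3.

3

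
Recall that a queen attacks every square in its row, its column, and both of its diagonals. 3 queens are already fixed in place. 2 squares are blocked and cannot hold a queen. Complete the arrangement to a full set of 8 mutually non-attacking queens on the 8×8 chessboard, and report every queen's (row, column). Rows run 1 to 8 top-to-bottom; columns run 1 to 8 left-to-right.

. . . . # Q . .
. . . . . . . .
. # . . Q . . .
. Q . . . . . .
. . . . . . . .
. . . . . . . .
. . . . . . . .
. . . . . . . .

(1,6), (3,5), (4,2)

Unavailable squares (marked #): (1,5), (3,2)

Row 2: attacked by (1,6)→{5,6,7}; (3,5)→{4,5,6}; (4,2)→{2,4}. Safe: 1, 3, 8. Place at column 1.
Row 5: attacked by (1,6)→{2,6}; (2,1)→{1,4}; (3,5)→{3,5,7}; (4,2)→{1,2,3}. Safe: 8. Place at column 8.
Row 6: attacked by (1,6)→{1,6}; (2,1)→{1,5}; (3,5)→{2,5,8}; (4,2)→{2,4}; (5,8)→{7,8}. Safe: 3. Place at column 3.
Row 7: attacked by (1,6)→{6}; (2,1)→{1,6}; (3,5)→{1,5}; (4,2)→{2,5}; (5,8)→{6,8}; (6,3)→{2,3,4}. Safe: 7. Place at column 7.
Row 8: attacked by (1,6)→{6}; (2,1)→{1,7}; (3,5)→{5}; (4,2)→{2,6}; (5,8)→{5,8}; (6,3)→{1,3,5}; (7,7)→{6,7,8}. Safe: 4. Place at column 4.
Columns [6, 1, 5, 2, 8, 3, 7, 4], r−c [-5, 1, -2, 2, -3, 3, 0, 4], r+c [7, 3, 8, 6, 13, 9, 14, 12] are all distinct, so no two queens attack.

(1,6) (2,1) (3,5) (4,2) (5,8) (6,3) (7,7) (8,4)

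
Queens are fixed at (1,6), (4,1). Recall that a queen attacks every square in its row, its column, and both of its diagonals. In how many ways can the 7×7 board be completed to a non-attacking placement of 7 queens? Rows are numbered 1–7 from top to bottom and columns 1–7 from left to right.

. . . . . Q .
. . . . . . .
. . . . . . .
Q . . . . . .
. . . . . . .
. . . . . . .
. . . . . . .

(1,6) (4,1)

2

Branch on row 2: col 2 → 1; col 4 → 1.
Sum: 1 + 1 = 2.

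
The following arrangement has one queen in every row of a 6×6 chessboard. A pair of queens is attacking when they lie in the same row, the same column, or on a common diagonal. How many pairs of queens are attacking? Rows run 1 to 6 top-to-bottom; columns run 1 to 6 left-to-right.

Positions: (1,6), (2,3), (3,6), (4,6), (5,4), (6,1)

Same column: (1,6)–(3,6) (column 6); (1,6)–(4,6) (column 6); (3,6)–(4,6) (column 6).
Same diagonal: (1,6)–(6,1) (|1−6| = |6−1| = 5); (3,6)–(5,4) (|3−5| = |6−4| = 2).
Total attacking pairs: 5.

5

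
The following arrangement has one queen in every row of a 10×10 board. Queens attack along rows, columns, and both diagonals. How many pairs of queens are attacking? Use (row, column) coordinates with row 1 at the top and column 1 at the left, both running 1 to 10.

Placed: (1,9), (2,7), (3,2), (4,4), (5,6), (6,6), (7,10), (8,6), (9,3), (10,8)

6

Same column: (5,6)–(6,6) (column 6); (5,6)–(8,6) (column 6); (6,6)–(8,6) (column 6).
Same diagonal: (4,4)–(6,6) (|4−6| = |4−6| = 2); (6,6)–(9,3) (|6−9| = |6−3| = 3); (8,6)–(10,8) (|8−10| = |6−8| = 2).
Total attacking pairs: 6.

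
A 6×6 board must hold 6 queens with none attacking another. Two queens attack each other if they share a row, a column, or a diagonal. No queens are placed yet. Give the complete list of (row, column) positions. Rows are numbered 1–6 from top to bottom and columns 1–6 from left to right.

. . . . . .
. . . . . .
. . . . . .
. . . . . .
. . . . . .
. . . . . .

(1,4) (2,1) (3,5) (4,2) (5,6) (6,3)

Row 1: Safe: 1, 2, 3, 4, 5, 6. Place at column 4.
Row 2: attacked by (1,4)→{3,4,5}. Safe: 1, 2, 6. Place at column 1.
Row 3: attacked by (1,4)→{2,4,6}; (2,1)→{1,2}. Safe: 3, 5. Place at column 5.
Row 4: attacked by (1,4)→{1,4}; (2,1)→{1,3}; (3,5)→{4,5,6}. Safe: 2. Place at column 2.
Row 5: attacked by (1,4)→{4}; (2,1)→{1,4}; (3,5)→{3,5}; (4,2)→{1,2,3}. Safe: 6. Place at column 6.
Row 6: attacked by (1,4)→{4}; (2,1)→{1,5}; (3,5)→{2,5}; (4,2)→{2,4}; (5,6)→{5,6}. Safe: 3. Place at column 3.
Columns [4, 1, 5, 2, 6, 3], r−c [-3, 1, -2, 2, -1, 3], r+c [5, 3, 8, 6, 11, 9] are all distinct, so no two queens attack.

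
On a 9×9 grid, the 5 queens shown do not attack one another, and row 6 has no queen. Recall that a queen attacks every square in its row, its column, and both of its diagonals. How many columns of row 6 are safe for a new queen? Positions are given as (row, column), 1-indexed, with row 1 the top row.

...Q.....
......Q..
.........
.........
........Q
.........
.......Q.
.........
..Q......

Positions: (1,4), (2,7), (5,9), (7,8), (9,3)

3

(1,4) attacks row 6 at column 4 and diagonals 9.
(2,7) attacks row 6 at column 7 and diagonals 3.
(5,9) attacks row 6 at column 9 and diagonals 8.
(7,8) attacks row 6 at column 8 and diagonals 7, 9.
(9,3) attacks row 6 at column 3 and diagonals 6.
Attacked columns: {3, 4, 6, 7, 8, 9}. Safe: {1, 2, 5}.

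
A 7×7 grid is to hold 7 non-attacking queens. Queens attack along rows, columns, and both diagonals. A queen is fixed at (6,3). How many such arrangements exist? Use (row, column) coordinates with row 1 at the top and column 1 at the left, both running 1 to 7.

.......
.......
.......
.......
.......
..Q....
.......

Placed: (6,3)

6

Branch on row 1: col 1 → 0; col 2 → 3; col 4 → 1; col 5 → 0; col 6 → 1; col 7 → 1.
Sum: 0 + 3 + 1 + 0 + 1 + 1 = 6.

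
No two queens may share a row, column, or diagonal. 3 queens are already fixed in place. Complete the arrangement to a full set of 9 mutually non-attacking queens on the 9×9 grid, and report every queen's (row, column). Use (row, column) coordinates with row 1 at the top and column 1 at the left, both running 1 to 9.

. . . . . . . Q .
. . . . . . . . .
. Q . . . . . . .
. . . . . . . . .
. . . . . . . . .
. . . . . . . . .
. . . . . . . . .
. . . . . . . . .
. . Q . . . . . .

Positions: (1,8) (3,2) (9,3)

Row 2: attacked by (1,8)→{7,8,9}; (3,2)→{1,2,3}; (9,3)→{3}. Safe: 4, 5, 6. Place at column 6.
Row 4: attacked by (1,8)→{5,8}; (2,6)→{4,6,8}; (3,2)→{1,2,3}; (9,3)→{3,8}. Safe: 7, 9. Place at column 7.
Row 5: attacked by (1,8)→{4,8}; (2,6)→{3,6,9}; (3,2)→{2,4}; (4,7)→{6,7,8}; (9,3)→{3,7}. Safe: 1, 5. Place at column 1.
Row 6: attacked by (1,8)→{3,8}; (2,6)→{2,6}; (3,2)→{2,5}; (4,7)→{5,7,9}; (5,1)→{1,2}; (9,3)→{3,6}. Safe: 4. Place at column 4.
Row 7: attacked by (1,8)→{2,8}; (2,6)→{1,6}; (3,2)→{2,6}; (4,7)→{4,7}; (5,1)→{1,3}; (6,4)→{3,4,5}; (9,3)→{1,3,5}. Safe: 9. Place at column 9.
Row 8: attacked by (1,8)→{1,8}; (2,6)→{6}; (3,2)→{2,7}; (4,7)→{3,7}; (5,1)→{1,4}; (6,4)→{2,4,6}; (7,9)→{8,9}; (9,3)→{2,3,4}. Safe: 5. Place at column 5.
Columns [8, 6, 2, 7, 1, 4, 9, 5, 3], r−c [-7, -4, 1, -3, 4, 2, -2, 3, 6], r+c [9, 8, 5, 11, 6, 10, 16, 13, 12] are all distinct, so no two queens attack.

(1,8) (2,6) (3,2) (4,7) (5,1) (6,4) (7,9) (8,5) (9,3)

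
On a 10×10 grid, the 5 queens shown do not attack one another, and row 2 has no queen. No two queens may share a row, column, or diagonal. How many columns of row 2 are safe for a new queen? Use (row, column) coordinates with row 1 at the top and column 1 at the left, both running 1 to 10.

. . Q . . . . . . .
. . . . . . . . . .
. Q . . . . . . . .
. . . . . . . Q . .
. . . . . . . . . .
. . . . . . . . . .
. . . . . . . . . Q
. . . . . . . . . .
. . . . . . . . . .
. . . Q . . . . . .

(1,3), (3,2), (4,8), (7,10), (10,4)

(1,3) attacks row 2 at column 3 and diagonals 2, 4.
(3,2) attacks row 2 at column 2 and diagonals 1, 3.
(4,8) attacks row 2 at column 8 and diagonals 6, 10.
(7,10) attacks row 2 at column 10 and diagonals 5.
(10,4) attacks row 2 at column 4.
Attacked columns: {1, 2, 3, 4, 5, 6, 8, 10}. Safe: {7, 9}.

2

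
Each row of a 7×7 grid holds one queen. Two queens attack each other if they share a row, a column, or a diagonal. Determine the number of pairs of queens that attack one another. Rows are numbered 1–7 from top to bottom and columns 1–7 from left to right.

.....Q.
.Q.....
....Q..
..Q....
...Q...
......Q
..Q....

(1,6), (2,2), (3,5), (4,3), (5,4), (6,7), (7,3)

3

Same column: (4,3)–(7,3) (column 3).
Same diagonal: (1,6)–(4,3) (|1−4| = |6−3| = 3); (4,3)–(5,4) (|4−5| = |3−4| = 1).
Total attacking pairs: 3.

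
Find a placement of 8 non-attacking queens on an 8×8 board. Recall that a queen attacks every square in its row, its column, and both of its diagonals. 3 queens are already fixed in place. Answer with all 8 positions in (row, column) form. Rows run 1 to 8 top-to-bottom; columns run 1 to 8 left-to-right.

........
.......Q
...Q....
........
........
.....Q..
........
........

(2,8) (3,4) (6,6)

(1,3) (2,8) (3,4) (4,7) (5,1) (6,6) (7,2) (8,5)

Row 1: attacked by (2,8)→{7,8}; (3,4)→{2,4,6}; (6,6)→{1,6}. Safe: 3, 5. Place at column 3.
Row 4: attacked by (1,3)→{3,6}; (2,8)→{6,8}; (3,4)→{3,4,5}; (6,6)→{4,6,8}. Safe: 1, 2, 7. Place at column 7.
Row 5: attacked by (1,3)→{3,7}; (2,8)→{5,8}; (3,4)→{2,4,6}; (4,7)→{6,7,8}; (6,6)→{5,6,7}. Safe: 1. Place at column 1.
Row 7: attacked by (1,3)→{3}; (2,8)→{3,8}; (3,4)→{4,8}; (4,7)→{4,7}; (5,1)→{1,3}; (6,6)→{5,6,7}. Safe: 2. Place at column 2.
Row 8: attacked by (1,3)→{3}; (2,8)→{2,8}; (3,4)→{4}; (4,7)→{3,7}; (5,1)→{1,4}; (6,6)→{4,6,8}; (7,2)→{1,2,3}. Safe: 5. Place at column 5.
Columns [3, 8, 4, 7, 1, 6, 2, 5], r−c [-2, -6, -1, -3, 4, 0, 5, 3], r+c [4, 10, 7, 11, 6, 12, 9, 13] are all distinct, so no two queens attack.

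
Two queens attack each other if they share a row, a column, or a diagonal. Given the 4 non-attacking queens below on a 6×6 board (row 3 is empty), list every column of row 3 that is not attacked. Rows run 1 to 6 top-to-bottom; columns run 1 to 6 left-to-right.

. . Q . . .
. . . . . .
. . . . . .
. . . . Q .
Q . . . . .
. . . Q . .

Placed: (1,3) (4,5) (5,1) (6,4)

columns 2

(1,3) attacks row 3 at column 3 and diagonals 1, 5.
(4,5) attacks row 3 at column 5 and diagonals 4, 6.
(5,1) attacks row 3 at column 1 and diagonals 3.
(6,4) attacks row 3 at column 4 and diagonals 1.
Attacked columns: {1, 3, 4, 5, 6}. Safe: {2}.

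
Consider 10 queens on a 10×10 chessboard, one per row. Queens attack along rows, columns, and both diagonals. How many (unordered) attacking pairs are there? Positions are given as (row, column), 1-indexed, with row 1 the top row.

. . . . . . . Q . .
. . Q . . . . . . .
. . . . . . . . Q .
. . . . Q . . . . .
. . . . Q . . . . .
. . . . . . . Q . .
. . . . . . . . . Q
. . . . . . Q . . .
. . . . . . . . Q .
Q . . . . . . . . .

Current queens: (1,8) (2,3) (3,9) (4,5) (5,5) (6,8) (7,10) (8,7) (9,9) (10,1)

Same column: (1,8)–(6,8) (column 8); (3,9)–(9,9) (column 9); (4,5)–(5,5) (column 5).
Same diagonal: (1,8)–(4,5) (|1−4| = |8−5| = 3); (2,3)–(4,5) (|2−4| = |3−5| = 2); (5,5)–(9,9) (|5−9| = |5−9| = 4).
Total attacking pairs: 6.

6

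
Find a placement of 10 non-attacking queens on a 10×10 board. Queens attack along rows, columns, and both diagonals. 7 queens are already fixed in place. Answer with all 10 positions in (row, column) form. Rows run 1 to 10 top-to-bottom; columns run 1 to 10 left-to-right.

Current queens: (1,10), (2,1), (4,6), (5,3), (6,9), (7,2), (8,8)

(1,10) (2,1) (3,4) (4,6) (5,3) (6,9) (7,2) (8,8) (9,5) (10,7)

Row 3: attacked by (1,10)→{8,10}; (2,1)→{1,2}; (4,6)→{5,6,7}; (5,3)→{1,3,5}; (6,9)→{6,9}; (7,2)→{2,6}; (8,8)→{3,8}. Safe: 4. Place at column 4.
Row 9: attacked by (1,10)→{2,10}; (2,1)→{1,8}; (3,4)→{4,10}; (4,6)→{1,6}; (5,3)→{3,7}; (6,9)→{6,9}; (7,2)→{2,4}; (8,8)→{7,8,9}. Safe: 5. Place at column 5.
Row 10: attacked by (1,10)→{1,10}; (2,1)→{1,9}; (3,4)→{4}; (4,6)→{6}; (5,3)→{3,8}; (6,9)→{5,9}; (7,2)→{2,5}; (8,8)→{6,8,10}; (9,5)→{4,5,6}. Safe: 7. Place at column 7.
Columns [10, 1, 4, 6, 3, 9, 2, 8, 5, 7], r−c [-9, 1, -1, -2, 2, -3, 5, 0, 4, 3], r+c [11, 3, 7, 10, 8, 15, 9, 16, 14, 17] are all distinct, so no two queens attack.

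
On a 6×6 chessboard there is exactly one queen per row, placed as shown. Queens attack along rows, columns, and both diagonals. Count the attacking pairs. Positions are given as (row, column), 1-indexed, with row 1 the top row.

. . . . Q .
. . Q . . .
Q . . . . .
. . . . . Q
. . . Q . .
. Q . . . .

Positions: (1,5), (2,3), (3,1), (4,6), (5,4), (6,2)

All columns are distinct and no two queens satisfy |Δrow| = |Δcol|, so no pair attacks.

0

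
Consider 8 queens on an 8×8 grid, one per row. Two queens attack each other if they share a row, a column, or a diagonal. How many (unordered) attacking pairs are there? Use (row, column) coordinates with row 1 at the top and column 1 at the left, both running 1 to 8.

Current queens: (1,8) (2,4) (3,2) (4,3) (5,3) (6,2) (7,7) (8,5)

4

Same column: (3,2)–(6,2) (column 2); (4,3)–(5,3) (column 3).
Same diagonal: (3,2)–(4,3) (|3−4| = |2−3| = 1); (5,3)–(6,2) (|5−6| = |3−2| = 1).
Total attacking pairs: 4.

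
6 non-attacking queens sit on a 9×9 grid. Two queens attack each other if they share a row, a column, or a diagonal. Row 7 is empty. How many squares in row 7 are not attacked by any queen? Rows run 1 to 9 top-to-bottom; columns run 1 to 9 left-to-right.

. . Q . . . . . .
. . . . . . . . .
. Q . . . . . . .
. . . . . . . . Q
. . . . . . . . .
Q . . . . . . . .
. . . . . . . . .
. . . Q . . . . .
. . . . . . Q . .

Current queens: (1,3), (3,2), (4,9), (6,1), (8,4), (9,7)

1

(1,3) attacks row 7 at column 3 and diagonals 9.
(3,2) attacks row 7 at column 2 and diagonals 6.
(4,9) attacks row 7 at column 9 and diagonals 6.
(6,1) attacks row 7 at column 1 and diagonals 2.
(8,4) attacks row 7 at column 4 and diagonals 3, 5.
(9,7) attacks row 7 at column 7 and diagonals 5, 9.
Attacked columns: {1, 2, 3, 4, 5, 6, 7, 9}. Safe: {8}.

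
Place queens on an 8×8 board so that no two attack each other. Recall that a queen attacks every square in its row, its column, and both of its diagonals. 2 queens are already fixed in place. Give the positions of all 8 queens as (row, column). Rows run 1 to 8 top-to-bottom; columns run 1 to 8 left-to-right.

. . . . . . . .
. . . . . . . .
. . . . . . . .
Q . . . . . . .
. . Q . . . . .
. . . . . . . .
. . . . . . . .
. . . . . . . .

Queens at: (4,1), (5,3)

(1,2) (2,5) (3,7) (4,1) (5,3) (6,8) (7,6) (8,4)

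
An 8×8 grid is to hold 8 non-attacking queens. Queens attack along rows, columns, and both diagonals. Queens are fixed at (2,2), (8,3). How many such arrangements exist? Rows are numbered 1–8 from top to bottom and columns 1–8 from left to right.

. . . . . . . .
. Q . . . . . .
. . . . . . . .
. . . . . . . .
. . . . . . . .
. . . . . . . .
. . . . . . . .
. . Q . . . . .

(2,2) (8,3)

Branch on row 1: col 4 → 1; col 5 → 1; col 6 → 1; col 7 → 0; col 8 → 0.
Sum: 1 + 1 + 1 + 0 + 0 = 3.

3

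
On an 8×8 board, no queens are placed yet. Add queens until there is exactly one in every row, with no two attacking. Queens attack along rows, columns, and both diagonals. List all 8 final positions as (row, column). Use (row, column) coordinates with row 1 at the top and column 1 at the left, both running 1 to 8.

Row 1: Safe: 1, 2, 3, 4, 5, 6, 7, 8. Place at column 3.
Row 2: attacked by (1,3)→{2,3,4}. Safe: 1, 5, 6, 7, 8. Place at column 5.
Row 3: attacked by (1,3)→{1,3,5}; (2,5)→{4,5,6}. Safe: 2, 7, 8. Place at column 8.
Row 4: attacked by (1,3)→{3,6}; (2,5)→{3,5,7}; (3,8)→{7,8}. Safe: 1, 2, 4. Place at column 4.
Row 5: attacked by (1,3)→{3,7}; (2,5)→{2,5,8}; (3,8)→{6,8}; (4,4)→{3,4,5}. Safe: 1. Place at column 1.
Row 6: attacked by (1,3)→{3,8}; (2,5)→{1,5}; (3,8)→{5,8}; (4,4)→{2,4,6}; (5,1)→{1,2}. Safe: 7. Place at column 7.
Row 7: attacked by (1,3)→{3}; (2,5)→{5}; (3,8)→{4,8}; (4,4)→{1,4,7}; (5,1)→{1,3}; (6,7)→{6,7,8}. Safe: 2. Place at column 2.
Row 8: attacked by (1,3)→{3}; (2,5)→{5}; (3,8)→{3,8}; (4,4)→{4,8}; (5,1)→{1,4}; (6,7)→{5,7}; (7,2)→{1,2,3}. Safe: 6. Place at column 6.
Columns [3, 5, 8, 4, 1, 7, 2, 6], r−c [-2, -3, -5, 0, 4, -1, 5, 2], r+c [4, 7, 11, 8, 6, 13, 9, 14] are all distinct, so no two queens attack.

(1,3) (2,5) (3,8) (4,4) (5,1) (6,7) (7,2) (8,6)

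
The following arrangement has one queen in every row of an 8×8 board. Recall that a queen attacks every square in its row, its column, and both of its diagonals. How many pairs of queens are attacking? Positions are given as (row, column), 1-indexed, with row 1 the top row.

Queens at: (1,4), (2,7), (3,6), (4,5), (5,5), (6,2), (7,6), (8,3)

6

Same column: (3,6)–(7,6) (column 6); (4,5)–(5,5) (column 5).
Same diagonal: (1,4)–(3,6) (|1−3| = |4−6| = 2); (2,7)–(3,6) (|2−3| = |7−6| = 1); (2,7)–(4,5) (|2−4| = |7−5| = 2); (3,6)–(4,5) (|3−4| = |6−5| = 1).
Total attacking pairs: 6.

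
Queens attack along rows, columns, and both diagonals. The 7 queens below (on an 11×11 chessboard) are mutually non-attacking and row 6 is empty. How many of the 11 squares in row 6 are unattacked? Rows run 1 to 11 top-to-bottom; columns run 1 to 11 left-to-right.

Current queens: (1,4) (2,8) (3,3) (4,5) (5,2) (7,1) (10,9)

2

(1,4) attacks row 6 at column 4 and diagonals 9.
(2,8) attacks row 6 at column 8 and diagonals 4.
(3,3) attacks row 6 at column 3 and diagonals 6.
(4,5) attacks row 6 at column 5 and diagonals 3, 7.
(5,2) attacks row 6 at column 2 and diagonals 1, 3.
(7,1) attacks row 6 at column 1 and diagonals 2.
(10,9) attacks row 6 at column 9 and diagonals 5.
Attacked columns: {1, 2, 3, 4, 5, 6, 7, 8, 9}. Safe: {10, 11}.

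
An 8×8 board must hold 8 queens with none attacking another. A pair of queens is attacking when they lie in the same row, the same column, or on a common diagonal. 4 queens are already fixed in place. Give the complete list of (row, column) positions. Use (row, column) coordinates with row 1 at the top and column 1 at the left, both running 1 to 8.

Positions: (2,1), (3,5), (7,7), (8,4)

(1,6) (2,1) (3,5) (4,2) (5,8) (6,3) (7,7) (8,4)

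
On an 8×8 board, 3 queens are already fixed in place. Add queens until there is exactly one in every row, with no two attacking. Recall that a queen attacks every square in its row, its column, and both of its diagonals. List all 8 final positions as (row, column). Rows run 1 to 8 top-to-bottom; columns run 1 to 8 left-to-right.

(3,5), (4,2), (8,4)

(1,6) (2,1) (3,5) (4,2) (5,8) (6,3) (7,7) (8,4)

Row 1: attacked by (3,5)→{3,5,7}; (4,2)→{2,5}; (8,4)→{4}. Safe: 1, 6, 8. Place at column 6.
Row 2: attacked by (1,6)→{5,6,7}; (3,5)→{4,5,6}; (4,2)→{2,4}; (8,4)→{4}. Safe: 1, 3, 8. Place at column 1.
Row 5: attacked by (1,6)→{2,6}; (2,1)→{1,4}; (3,5)→{3,5,7}; (4,2)→{1,2,3}; (8,4)→{1,4,7}. Safe: 8. Place at column 8.
Row 6: attacked by (1,6)→{1,6}; (2,1)→{1,5}; (3,5)→{2,5,8}; (4,2)→{2,4}; (5,8)→{7,8}; (8,4)→{2,4,6}. Safe: 3. Place at column 3.
Row 7: attacked by (1,6)→{6}; (2,1)→{1,6}; (3,5)→{1,5}; (4,2)→{2,5}; (5,8)→{6,8}; (6,3)→{2,3,4}; (8,4)→{3,4,5}. Safe: 7. Place at column 7.
Columns [6, 1, 5, 2, 8, 3, 7, 4], r−c [-5, 1, -2, 2, -3, 3, 0, 4], r+c [7, 3, 8, 6, 13, 9, 14, 12] are all distinct, so no two queens attack.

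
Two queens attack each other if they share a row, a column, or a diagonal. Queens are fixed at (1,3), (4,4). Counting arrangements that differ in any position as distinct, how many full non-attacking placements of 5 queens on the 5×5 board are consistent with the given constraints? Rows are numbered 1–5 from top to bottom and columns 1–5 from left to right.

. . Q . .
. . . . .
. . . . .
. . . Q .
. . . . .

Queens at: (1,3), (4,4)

1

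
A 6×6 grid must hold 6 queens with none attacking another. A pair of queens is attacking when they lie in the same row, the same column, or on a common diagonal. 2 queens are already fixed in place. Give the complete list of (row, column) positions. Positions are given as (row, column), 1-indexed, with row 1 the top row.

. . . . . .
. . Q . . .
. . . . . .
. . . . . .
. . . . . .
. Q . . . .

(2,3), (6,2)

(1,5) (2,3) (3,1) (4,6) (5,4) (6,2)

Row 1: attacked by (2,3)→{2,3,4}; (6,2)→{2}. Safe: 1, 5, 6. Place at column 5.
Row 3: attacked by (1,5)→{3,5}; (2,3)→{2,3,4}; (6,2)→{2,5}. Safe: 1, 6. Place at column 1.
Row 4: attacked by (1,5)→{2,5}; (2,3)→{1,3,5}; (3,1)→{1,2}; (6,2)→{2,4}. Safe: 6. Place at column 6.
Row 5: attacked by (1,5)→{1,5}; (2,3)→{3,6}; (3,1)→{1,3}; (4,6)→{5,6}; (6,2)→{1,2,3}. Safe: 4. Place at column 4.
Columns [5, 3, 1, 6, 4, 2], r−c [-4, -1, 2, -2, 1, 4], r+c [6, 5, 4, 10, 9, 8] are all distinct, so no two queens attack.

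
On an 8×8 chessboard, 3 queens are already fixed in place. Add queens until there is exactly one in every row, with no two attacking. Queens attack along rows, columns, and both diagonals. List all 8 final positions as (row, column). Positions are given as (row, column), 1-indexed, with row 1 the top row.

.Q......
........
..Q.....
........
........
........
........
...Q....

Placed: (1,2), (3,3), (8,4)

(1,2) (2,7) (3,3) (4,6) (5,8) (6,5) (7,1) (8,4)

Row 2: attacked by (1,2)→{1,2,3}; (3,3)→{2,3,4}; (8,4)→{4}. Safe: 5, 6, 7, 8. Place at column 7.
Row 4: attacked by (1,2)→{2,5}; (2,7)→{5,7}; (3,3)→{2,3,4}; (8,4)→{4,8}. Safe: 1, 6. Place at column 6.
Row 5: attacked by (1,2)→{2,6}; (2,7)→{4,7}; (3,3)→{1,3,5}; (4,6)→{5,6,7}; (8,4)→{1,4,7}. Safe: 8. Place at column 8.
Row 6: attacked by (1,2)→{2,7}; (2,7)→{3,7}; (3,3)→{3,6}; (4,6)→{4,6,8}; (5,8)→{7,8}; (8,4)→{2,4,6}. Safe: 1, 5. Place at column 5.
Row 7: attacked by (1,2)→{2,8}; (2,7)→{2,7}; (3,3)→{3,7}; (4,6)→{3,6}; (5,8)→{6,8}; (6,5)→{4,5,6}; (8,4)→{3,4,5}. Safe: 1. Place at column 1.
Columns [2, 7, 3, 6, 8, 5, 1, 4], r−c [-1, -5, 0, -2, -3, 1, 6, 4], r+c [3, 9, 6, 10, 13, 11, 8, 12] are all distinct, so no two queens attack.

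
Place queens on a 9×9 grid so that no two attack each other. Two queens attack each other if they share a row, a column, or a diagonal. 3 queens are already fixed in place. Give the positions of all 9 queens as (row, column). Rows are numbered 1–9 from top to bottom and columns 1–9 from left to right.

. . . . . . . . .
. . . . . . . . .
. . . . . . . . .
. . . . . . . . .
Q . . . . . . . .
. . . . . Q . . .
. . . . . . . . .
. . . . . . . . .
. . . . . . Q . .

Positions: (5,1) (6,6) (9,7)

Row 1: attacked by (5,1)→{1,5}; (6,6)→{1,6}; (9,7)→{7}. Safe: 2, 3, 4, 8, 9. Place at column 4.
Row 2: attacked by (1,4)→{3,4,5}; (5,1)→{1,4}; (6,6)→{2,6}; (9,7)→{7}. Safe: 8, 9. Place at column 8.
Row 3: attacked by (1,4)→{2,4,6}; (2,8)→{7,8,9}; (5,1)→{1,3}; (6,6)→{3,6,9}; (9,7)→{1,7}. Safe: 5. Place at column 5.
Row 4: attacked by (1,4)→{1,4,7}; (2,8)→{6,8}; (3,5)→{4,5,6}; (5,1)→{1,2}; (6,6)→{4,6,8}; (9,7)→{2,7}. Safe: 3, 9. Place at column 3.
Row 7: attacked by (1,4)→{4}; (2,8)→{3,8}; (3,5)→{1,5,9}; (4,3)→{3,6}; (5,1)→{1,3}; (6,6)→{5,6,7}; (9,7)→{5,7,9}. Safe: 2. Place at column 2.
Row 8: attacked by (1,4)→{4}; (2,8)→{2,8}; (3,5)→{5}; (4,3)→{3,7}; (5,1)→{1,4}; (6,6)→{4,6,8}; (7,2)→{1,2,3}; (9,7)→{6,7,8}. Safe: 9. Place at column 9.
Columns [4, 8, 5, 3, 1, 6, 2, 9, 7], r−c [-3, -6, -2, 1, 4, 0, 5, -1, 2], r+c [5, 10, 8, 7, 6, 12, 9, 17, 16] are all distinct, so no two queens attack.

(1,4) (2,8) (3,5) (4,3) (5,1) (6,6) (7,2) (8,9) (9,7)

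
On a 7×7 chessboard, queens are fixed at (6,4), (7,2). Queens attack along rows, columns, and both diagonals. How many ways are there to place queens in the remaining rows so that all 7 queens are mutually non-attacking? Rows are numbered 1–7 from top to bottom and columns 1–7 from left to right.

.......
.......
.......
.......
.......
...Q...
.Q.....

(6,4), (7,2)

Branch on row 1: col 1 → 0; col 3 → 0; col 5 → 0; col 6 → 1; col 7 → 1.
Sum: 0 + 0 + 0 + 1 + 1 = 2.

2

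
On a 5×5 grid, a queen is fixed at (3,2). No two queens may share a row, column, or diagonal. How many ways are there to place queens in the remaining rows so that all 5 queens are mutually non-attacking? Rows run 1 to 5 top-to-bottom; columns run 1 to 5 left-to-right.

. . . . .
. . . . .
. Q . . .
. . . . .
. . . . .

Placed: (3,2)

Branch on row 1: col 1 → 1; col 3 → 1; col 5 → 0.
Sum: 1 + 1 + 0 = 2.

2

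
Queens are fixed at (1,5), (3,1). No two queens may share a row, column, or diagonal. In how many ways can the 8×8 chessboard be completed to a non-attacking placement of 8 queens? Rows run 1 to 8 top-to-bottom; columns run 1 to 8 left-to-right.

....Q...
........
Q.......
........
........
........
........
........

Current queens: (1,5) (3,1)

Branch on row 2: col 3 → 2; col 7 → 2; col 8 → 0.
Sum: 2 + 2 + 0 = 4.

4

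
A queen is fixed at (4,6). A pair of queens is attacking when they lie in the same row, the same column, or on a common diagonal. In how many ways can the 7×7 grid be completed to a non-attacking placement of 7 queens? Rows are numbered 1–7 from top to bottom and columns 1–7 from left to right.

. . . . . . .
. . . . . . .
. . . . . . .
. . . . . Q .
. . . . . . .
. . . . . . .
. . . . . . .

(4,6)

Branch on row 1: col 1 → 1; col 2 → 0; col 4 → 2; col 5 → 2; col 7 → 1.
Sum: 1 + 0 + 2 + 2 + 1 = 6.

6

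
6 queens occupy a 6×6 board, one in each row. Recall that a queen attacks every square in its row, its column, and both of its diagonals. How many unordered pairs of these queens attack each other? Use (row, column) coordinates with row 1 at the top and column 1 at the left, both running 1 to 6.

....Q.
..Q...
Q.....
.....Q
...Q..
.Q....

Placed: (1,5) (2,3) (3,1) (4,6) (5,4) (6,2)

0

All columns are distinct and no two queens satisfy |Δrow| = |Δcol|, so no pair attacks.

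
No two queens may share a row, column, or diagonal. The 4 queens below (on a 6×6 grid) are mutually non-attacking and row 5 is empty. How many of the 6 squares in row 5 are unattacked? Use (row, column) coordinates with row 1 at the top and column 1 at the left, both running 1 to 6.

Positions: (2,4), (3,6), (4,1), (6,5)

(2,4) attacks row 5 at column 4 and diagonals 1.
(3,6) attacks row 5 at column 6 and diagonals 4.
(4,1) attacks row 5 at column 1 and diagonals 2.
(6,5) attacks row 5 at column 5 and diagonals 4, 6.
Attacked columns: {1, 2, 4, 5, 6}. Safe: {3}.

1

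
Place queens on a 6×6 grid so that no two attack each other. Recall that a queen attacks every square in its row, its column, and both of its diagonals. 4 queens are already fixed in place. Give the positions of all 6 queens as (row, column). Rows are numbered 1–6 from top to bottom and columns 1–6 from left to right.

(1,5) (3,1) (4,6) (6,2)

(1,5) (2,3) (3,1) (4,6) (5,4) (6,2)

Row 2: attacked by (1,5)→{4,5,6}; (3,1)→{1,2}; (4,6)→{4,6}; (6,2)→{2,6}. Safe: 3. Place at column 3.
Row 5: attacked by (1,5)→{1,5}; (2,3)→{3,6}; (3,1)→{1,3}; (4,6)→{5,6}; (6,2)→{1,2,3}. Safe: 4. Place at column 4.
Columns [5, 3, 1, 6, 4, 2], r−c [-4, -1, 2, -2, 1, 4], r+c [6, 5, 4, 10, 9, 8] are all distinct, so no two queens attack.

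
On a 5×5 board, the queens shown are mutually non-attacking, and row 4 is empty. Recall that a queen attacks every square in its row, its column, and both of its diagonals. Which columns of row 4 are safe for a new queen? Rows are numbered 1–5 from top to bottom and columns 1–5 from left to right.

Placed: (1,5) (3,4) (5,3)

(1,5) attacks row 4 at column 5 and diagonals 2.
(3,4) attacks row 4 at column 4 and diagonals 3, 5.
(5,3) attacks row 4 at column 3 and diagonals 2, 4.
Attacked columns: {2, 3, 4, 5}. Safe: {1}.

columns 1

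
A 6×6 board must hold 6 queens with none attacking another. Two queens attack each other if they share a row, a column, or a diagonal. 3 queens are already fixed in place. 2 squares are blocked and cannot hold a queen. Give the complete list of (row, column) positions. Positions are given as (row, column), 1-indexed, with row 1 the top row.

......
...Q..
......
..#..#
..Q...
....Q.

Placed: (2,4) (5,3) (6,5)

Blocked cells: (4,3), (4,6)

Row 1: attacked by (2,4)→{3,4,5}; (5,3)→{3}; (6,5)→{5}. Safe: 1, 2, 6. Place at column 2.
Row 3: attacked by (1,2)→{2,4}; (2,4)→{3,4,5}; (5,3)→{1,3,5}; (6,5)→{2,5}. Safe: 6. Place at column 6.
Row 4: attacked by (1,2)→{2,5}; (2,4)→{2,4,6}; (3,6)→{5,6}; (5,3)→{2,3,4}; (6,5)→{3,5}. Blocked: 3,6. Safe: 1. Place at column 1.
Columns [2, 4, 6, 1, 3, 5], r−c [-1, -2, -3, 3, 2, 1], r+c [3, 6, 9, 5, 8, 11] are all distinct, so no two queens attack.

(1,2) (2,4) (3,6) (4,1) (5,3) (6,5)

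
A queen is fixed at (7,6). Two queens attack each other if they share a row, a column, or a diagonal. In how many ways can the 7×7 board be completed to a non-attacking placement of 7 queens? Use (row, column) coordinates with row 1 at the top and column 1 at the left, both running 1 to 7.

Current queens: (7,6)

Branch on row 1: col 1 → 1; col 2 → 4; col 3 → 1; col 4 → 1; col 5 → 0; col 7 → 0.
Sum: 1 + 4 + 1 + 1 + 0 + 0 = 7.

7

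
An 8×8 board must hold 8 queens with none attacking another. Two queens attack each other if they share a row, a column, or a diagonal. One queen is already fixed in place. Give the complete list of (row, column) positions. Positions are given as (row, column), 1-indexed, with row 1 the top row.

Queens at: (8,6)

(1,5) (2,1) (3,8) (4,4) (5,2) (6,7) (7,3) (8,6)

Row 1: attacked by (8,6)→{6}. Safe: 1, 2, 3, 4, 5, 7, 8. Place at column 5.
Row 2: attacked by (1,5)→{4,5,6}; (8,6)→{6}. Safe: 1, 2, 3, 7, 8. Place at column 1.
Row 3: attacked by (1,5)→{3,5,7}; (2,1)→{1,2}; (8,6)→{1,6}. Safe: 4, 8. Place at column 8.
Row 4: attacked by (1,5)→{2,5,8}; (2,1)→{1,3}; (3,8)→{7,8}; (8,6)→{2,6}. Safe: 4. Place at column 4.
Row 5: attacked by (1,5)→{1,5}; (2,1)→{1,4}; (3,8)→{6,8}; (4,4)→{3,4,5}; (8,6)→{3,6}. Safe: 2, 7. Place at column 2.
Row 6: attacked by (1,5)→{5}; (2,1)→{1,5}; (3,8)→{5,8}; (4,4)→{2,4,6}; (5,2)→{1,2,3}; (8,6)→{4,6,8}. Safe: 7. Place at column 7.
Row 7: attacked by (1,5)→{5}; (2,1)→{1,6}; (3,8)→{4,8}; (4,4)→{1,4,7}; (5,2)→{2,4}; (6,7)→{6,7,8}; (8,6)→{5,6,7}. Safe: 3. Place at column 3.
Columns [5, 1, 8, 4, 2, 7, 3, 6], r−c [-4, 1, -5, 0, 3, -1, 4, 2], r+c [6, 3, 11, 8, 7, 13, 10, 14] are all distinct, so no two queens attack.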